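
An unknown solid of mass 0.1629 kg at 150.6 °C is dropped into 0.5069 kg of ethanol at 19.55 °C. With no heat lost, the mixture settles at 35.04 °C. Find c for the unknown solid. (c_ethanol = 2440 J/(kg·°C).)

c ≈ 1020 J/(kg·°C)

Heat lost by the unknown solid = heat gained by the ethanol:
0.1629·c·(150.6 − 35.04) = 0.5069·2440·(35.04 − 19.55)
18.82 c = 19159  ⇒  c ≈ 1018 J/(kg·°C)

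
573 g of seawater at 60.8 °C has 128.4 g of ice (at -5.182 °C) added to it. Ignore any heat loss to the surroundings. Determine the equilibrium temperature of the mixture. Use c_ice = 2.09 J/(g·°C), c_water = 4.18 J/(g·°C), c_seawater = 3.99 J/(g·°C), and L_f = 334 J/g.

T_f ≈ 33.6 °C

Net heat exchanged in the isolated system is zero:
ice -5.182→0 °C: 128.4×2.09×5.182 = 1390.6; fusion: m_ice L_f = 128.4×334 = 42886; meltwater 0→T: 128.4×4.18×T = 536.71 T; seawater cools: 573×3.99×(T − 60.8) = 2286.3(T − 60.8)
2823 T = 139005 − 44276 = 94729
T ≈ 33.56 °C — above 0 °C, consistent with complete melting.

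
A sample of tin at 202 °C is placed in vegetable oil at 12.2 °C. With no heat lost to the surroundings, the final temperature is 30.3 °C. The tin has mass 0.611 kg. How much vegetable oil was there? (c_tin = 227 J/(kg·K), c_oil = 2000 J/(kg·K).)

m ≈ 0.658 kg

|Q_tin| = |Q_oil|:
0.611×227×(202 − 30.3) = m×2000×(30.3 − 12.2)
36200 m = 23814  ⇒  m ≈ 0.6579 kg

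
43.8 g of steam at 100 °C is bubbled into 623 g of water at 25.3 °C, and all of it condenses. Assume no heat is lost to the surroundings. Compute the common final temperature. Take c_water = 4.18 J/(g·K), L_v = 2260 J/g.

T_f ≈ 65.7 °C

Conservation of energy gives ΣQ = 0:
latent heat released on condensation: 43.8·2260 = 98988
  condensed water 100 °C→T: 183.08(T − 100)
  original water: 2604.1(T − 25.3)
2787.2 T = 98988 + 18308 + 65885 = 183181
T ≈ 65.72 °C — below 100 °C, confirming all the steam condensed.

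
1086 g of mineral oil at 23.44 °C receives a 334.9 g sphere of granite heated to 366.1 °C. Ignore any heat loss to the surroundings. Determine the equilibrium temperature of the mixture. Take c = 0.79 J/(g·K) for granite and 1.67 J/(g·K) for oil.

With ΣQ=0 the equilibrium temperature is the m·c-weighted mean:
T_f = (264.57×366.1 + 1813.6×23.44) / (264.57 + 1813.6)
    = 139371 / 2078.2 ≈ 67.06 °C

T_f ≈ 67.1 °C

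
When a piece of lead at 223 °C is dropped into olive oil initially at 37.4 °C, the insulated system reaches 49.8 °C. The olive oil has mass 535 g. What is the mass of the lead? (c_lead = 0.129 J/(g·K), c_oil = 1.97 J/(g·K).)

m ≈ 585 g

Heat lost by the lead = heat gained by the oil:
m×0.129×(223 − 49.8) = 535×1.97×(49.8 − 37.4)
22.34 m = 13069  ⇒  m ≈ 584.9 g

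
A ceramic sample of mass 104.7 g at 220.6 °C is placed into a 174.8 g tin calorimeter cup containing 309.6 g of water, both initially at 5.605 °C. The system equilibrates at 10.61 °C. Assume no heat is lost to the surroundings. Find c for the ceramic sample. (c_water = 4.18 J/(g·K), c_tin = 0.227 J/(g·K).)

Taking heat into each body as positive, Σ m c ΔT = 0:
104.7×c×(10.61 − 220.6) + 309.6×4.18×(10.61 − 5.605) + 174.8×0.227×(10.61 − 5.605) = 0
-21986 c = -6675.7
c = -6675.7/-21986 ≈ 0.3036 J/(g·K)

c ≈ 0.304 J/(g·K)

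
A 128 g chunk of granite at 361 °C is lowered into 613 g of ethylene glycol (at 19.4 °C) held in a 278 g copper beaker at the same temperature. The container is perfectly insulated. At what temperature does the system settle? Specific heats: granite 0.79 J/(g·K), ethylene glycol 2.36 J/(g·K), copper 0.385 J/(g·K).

T_f ≈ 40.3 °C

Let T be the final temperature. ΣQ_i = 0:
128·0.79·(T − 361) + 613·2.36·(T − 19.4) + 278·0.385·(T − 19.4) = 0
101.12(T − 361) + 1446.7(T − 19.4) + 107.03(T − 19.4) = 0
(101.12 + 1446.7 + 107.03) T = 101.12·361 + 1446.7·19.4 + 107.03·19.4
T = 66646/1654.8 ≈ 40.27 °C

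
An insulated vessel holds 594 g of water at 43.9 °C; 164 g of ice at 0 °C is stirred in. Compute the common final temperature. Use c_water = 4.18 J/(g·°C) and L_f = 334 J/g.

T_f ≈ 17.1 °C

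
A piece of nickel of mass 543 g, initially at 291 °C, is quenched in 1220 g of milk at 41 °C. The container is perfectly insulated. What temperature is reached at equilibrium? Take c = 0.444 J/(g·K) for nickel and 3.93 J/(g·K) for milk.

T_f ≈ 53.0 °C

Taking heat into each body as positive, Σ m c ΔT = 0:
543*0.444*(T − 291) + 1220*3.93*(T − 41) = 0
(241.09 + 4794.6) T = 241.09*291 + 4794.6*41
T = 266736 / 5035.7 = 53 °C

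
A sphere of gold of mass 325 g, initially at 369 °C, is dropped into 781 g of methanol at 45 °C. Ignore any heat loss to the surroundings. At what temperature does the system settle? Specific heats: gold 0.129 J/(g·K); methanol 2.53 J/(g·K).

With ΣQ=0 the equilibrium temperature is the m·c-weighted mean:
T_f = (41.93×369 + 1975.9×45) / (41.93 + 1975.9)
    = 104387 / 2017.9 ≈ 51.73 °C

T_f ≈ 51.7 °C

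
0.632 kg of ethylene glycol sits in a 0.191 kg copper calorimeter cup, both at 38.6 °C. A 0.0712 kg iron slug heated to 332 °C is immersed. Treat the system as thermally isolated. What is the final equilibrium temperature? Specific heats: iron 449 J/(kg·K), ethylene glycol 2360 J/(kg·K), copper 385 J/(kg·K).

T_f ≈ 44.5 °C

T_f = Σ m_i c_i T_i / Σ m_i c_i:
T_f = (31.97×332 + 1491.5×38.6 + 73.53×38.6) / (31.97 + 1491.5 + 73.53)
    = 71025 / 1597 ≈ 44.47 °C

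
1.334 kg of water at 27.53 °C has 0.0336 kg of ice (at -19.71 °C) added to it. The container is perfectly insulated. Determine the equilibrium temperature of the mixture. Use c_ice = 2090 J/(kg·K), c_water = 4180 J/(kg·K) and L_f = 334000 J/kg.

T_f ≈ 24.6 °C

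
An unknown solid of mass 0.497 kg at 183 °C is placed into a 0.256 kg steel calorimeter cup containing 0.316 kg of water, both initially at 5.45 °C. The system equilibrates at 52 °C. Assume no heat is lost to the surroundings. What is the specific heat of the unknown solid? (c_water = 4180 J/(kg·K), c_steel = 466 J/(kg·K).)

c ≈ 1030 J/(kg·K)

Energy conservation, ΣQ = 0:
0.497×c×(52 − 183) + 0.316×4180×(52 − 5.45) + 0.256×466×(52 − 5.45) = 0
-65.11 c = -67040
c = -67040/-65.11 ≈ 1030 J/(kg·K)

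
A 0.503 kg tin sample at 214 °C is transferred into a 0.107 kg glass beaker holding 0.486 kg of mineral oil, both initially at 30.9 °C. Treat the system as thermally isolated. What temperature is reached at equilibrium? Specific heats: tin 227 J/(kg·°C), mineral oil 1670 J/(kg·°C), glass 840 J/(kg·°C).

T_f ≈ 51.5 °C

Heat gained plus heat lost sum to zero:
0.503·227·(T − 214) + 0.486·1670·(T − 30.9) + 0.107·840·(T − 30.9) = 0
114.18(T − 214) + 811.62(T − 30.9) + 89.88(T − 30.9) = 0
(114.18 + 811.62 + 89.88) T = 114.18·214 + 811.62·30.9 + 89.88·30.9
T ≈ 51.48 °C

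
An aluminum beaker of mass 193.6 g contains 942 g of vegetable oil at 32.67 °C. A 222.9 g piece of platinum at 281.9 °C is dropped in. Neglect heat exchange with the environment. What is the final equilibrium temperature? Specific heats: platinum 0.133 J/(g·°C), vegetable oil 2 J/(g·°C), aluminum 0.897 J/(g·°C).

Energy conservation, ΣQ = 0:
222.9×0.133×(T − 281.9) + 942×2×(T − 32.67) + 193.6×0.897×(T − 32.67) = 0
29.65(T − 281.9) + 1884(T − 32.67) + 173.66(T − 32.67) = 0
(29.65 + 1884 + 173.66) T = 29.65×281.9 + 1884×32.67 + 173.66×32.67
T = 75581/2087.3 ≈ 36.21 °C

T_f ≈ 36.2 °C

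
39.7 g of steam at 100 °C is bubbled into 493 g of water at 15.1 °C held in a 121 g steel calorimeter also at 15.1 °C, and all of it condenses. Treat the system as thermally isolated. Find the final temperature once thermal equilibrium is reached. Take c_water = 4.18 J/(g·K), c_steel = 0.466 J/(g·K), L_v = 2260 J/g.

Sum of m c ΔT and latent-heat terms is zero:
condense steam: −39.7·2260 = −89722; condensate cools 100→T: 39.7·4.18·(T − 100) = 165.95(T − 100); original water: 2060.7(T − 15.1); steel cup: 121·0.466·(T − 15.1) = 56.39(T − 15.1)
2283.1 T = 89722 + 16595 + 31969 = 138285
T ≈ 60.57 °C (< 100 °C, so full condensation is consistent).

T_f ≈ 60.6 °C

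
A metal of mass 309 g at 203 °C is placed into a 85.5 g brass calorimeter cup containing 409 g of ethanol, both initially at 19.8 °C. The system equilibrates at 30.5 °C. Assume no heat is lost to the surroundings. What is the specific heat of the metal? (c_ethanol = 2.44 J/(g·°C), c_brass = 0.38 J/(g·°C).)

Setting the total heat transfer to zero:
309×c×(30.5 − 203) + 409×2.44×(30.5 − 19.8) + 85.5×0.38×(30.5 − 19.8) = 0
-53302 c = -11026
c = -11026/-53302 ≈ 0.2069 J/(g·°C)

c ≈ 0.207 J/(g·°C)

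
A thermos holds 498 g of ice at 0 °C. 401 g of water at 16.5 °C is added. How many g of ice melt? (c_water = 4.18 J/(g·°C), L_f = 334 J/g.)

m_melted ≈ 82.8 g

Cooling the water to 0 °C releases 401×4.18×16.5 = 27657 J.
Fully melting the ice requires m_ice L_f = 498×334 = 166332 J.
27657 J < 166332 J, so only part of the ice melts and the system sits at 0 °C.
m_melted×334 = 27657  ⇒  m_melted ≈ 82.81 g.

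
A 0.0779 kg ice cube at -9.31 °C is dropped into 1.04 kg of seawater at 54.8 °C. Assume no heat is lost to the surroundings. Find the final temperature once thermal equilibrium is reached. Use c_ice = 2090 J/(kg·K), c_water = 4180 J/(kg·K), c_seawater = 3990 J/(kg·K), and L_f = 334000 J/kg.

T_f ≈ 44.7 °C

Energy conservation, ΣQ = 0:
warm ice to 0 °C: 0.0779×2090×(0 − (-9.31)) = 1515.8; latent heat to melt: 0.0779×334000 = 26019; warm the meltwater: 325.62 T; seawater cools: 1.04×3990×(T − 54.8) = 4149.6(T − 54.8)
4475.2 T = 227398 − 27534 = 199864
T ≈ 44.66 °C — above 0 °C, consistent with complete melting.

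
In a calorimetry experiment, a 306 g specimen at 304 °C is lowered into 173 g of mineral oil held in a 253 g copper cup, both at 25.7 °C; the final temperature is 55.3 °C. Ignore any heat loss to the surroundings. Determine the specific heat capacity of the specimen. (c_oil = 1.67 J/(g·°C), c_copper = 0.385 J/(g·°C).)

Let T be the final temperature. ΣQ_i = 0:
306·c·(55.3 − 304) + 173·1.67·(55.3 − 25.7) + 253·0.385·(55.3 − 25.7) = 0
-76102 c = -11435
c = -11435/-76102 ≈ 0.1503 J/(g·°C)

c ≈ 0.15 J/(g·°C)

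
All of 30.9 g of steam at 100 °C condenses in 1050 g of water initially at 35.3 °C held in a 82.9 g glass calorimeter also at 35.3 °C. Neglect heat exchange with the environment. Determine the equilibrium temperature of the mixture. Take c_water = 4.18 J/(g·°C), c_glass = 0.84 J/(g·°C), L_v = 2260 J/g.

T_f ≈ 52.3 °C

Conservation of energy gives ΣQ = 0:
condense steam: −30.9·2260 = −69834; condensate cools 100→T: 30.9·4.18·(T − 100) = 129.16(T − 100); water warms: 1050·4.18·(T − 35.3) = 4389(T − 35.3); glass cup: 82.9·0.84·(T − 35.3) = 69.64(T − 35.3)
4587.8 T = 69834 + 12916 + 157390 = 240140
T ≈ 52.34 °C, under the boiling point, so the assumption holds.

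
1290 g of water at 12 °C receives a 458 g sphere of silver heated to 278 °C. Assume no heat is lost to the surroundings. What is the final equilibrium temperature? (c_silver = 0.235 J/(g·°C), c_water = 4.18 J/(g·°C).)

T_f ≈ 17.2 °C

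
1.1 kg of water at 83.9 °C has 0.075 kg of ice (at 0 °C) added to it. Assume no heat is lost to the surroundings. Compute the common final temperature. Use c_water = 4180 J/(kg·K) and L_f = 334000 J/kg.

Conservation of energy gives ΣQ = 0:
melt ice: 0.075·334000 = 25050; meltwater 0→T: 0.075·4180·T = 313.5 T; water cools: 1.1·4180·(T − 83.9) = 4598(T − 83.9)
4911.5 T = 385772 − 25050 = 360722
T ≈ 73.44 °C (positive, so assuming full melt was valid).

T_f ≈ 73.4 °C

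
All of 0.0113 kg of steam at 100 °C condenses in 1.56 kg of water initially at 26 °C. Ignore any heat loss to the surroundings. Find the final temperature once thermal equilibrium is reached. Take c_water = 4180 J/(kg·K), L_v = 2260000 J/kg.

Sum of m c ΔT and latent-heat terms is zero:
steam→water at 100 °C releases m L_v = 0.0113×2260000 = 25538; condensate cools 100→T: 0.0113×4180×(T − 100) = 47.23(T − 100); water warms: 1.56×4180×(T − 26) = 6520.8(T − 26)
6568 T = 25538 + 4723.4 + 169541 = 199802
T ≈ 30.42 °C — below 100 °C, confirming all the steam condensed.

T_f ≈ 30.4 °C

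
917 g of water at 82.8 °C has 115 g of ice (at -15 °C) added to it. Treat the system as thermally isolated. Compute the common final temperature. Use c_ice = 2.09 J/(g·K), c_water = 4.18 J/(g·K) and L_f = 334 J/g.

T_f ≈ 63.8 °C

Taking heat into each body as positive, Σ m c ΔT = 0:
warm ice to 0 °C: 115×2.09×(0 − (-15)) = 3605.2
  fusion: m_ice L_f = 115×334 = 38410
  meltwater 0→T: 115×4.18×T = 480.7 T
  water cools: 917×4.18×(T − 82.8) = 3833.1(T − 82.8)
4313.8 T = 317377 − 42015 = 275362
T ≈ 63.83 °C — above 0 °C, consistent with complete melting.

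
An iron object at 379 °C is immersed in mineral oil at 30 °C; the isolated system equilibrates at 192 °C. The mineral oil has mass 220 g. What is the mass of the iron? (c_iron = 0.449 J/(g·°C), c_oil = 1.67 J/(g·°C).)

m ≈ 709 g

Taking heat into each body as positive, Σ m c ΔT = 0:
m·0.449·(192 − 379) + 220·1.67·(192 − 30) = 0
-83.96 m = -59519
m = -59519/-83.96 ≈ 708.9 g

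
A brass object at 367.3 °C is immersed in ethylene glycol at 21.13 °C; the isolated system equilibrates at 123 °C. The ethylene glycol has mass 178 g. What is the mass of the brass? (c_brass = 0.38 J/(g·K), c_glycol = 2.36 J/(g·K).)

m ≈ 461 g

Heat lost by the brass = heat gained by the glycol:
m×0.38×(367.3 − 123) = 178×2.36×(123 − 21.13)
92.83 m = 42794  ⇒  m ≈ 461 g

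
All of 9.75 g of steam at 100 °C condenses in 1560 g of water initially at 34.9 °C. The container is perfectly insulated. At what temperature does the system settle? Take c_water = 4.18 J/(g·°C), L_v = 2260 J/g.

Conservation of energy gives ΣQ = 0:
condense steam: −9.75·2260 = −22035; condensed water 100 °C→T: 40.75(T − 100); water warms: 1560·4.18·(T − 34.9) = 6520.8(T − 34.9)
6561.6 T = 22035 + 4075.5 + 227576 = 253686
T ≈ 38.66 °C (< 100 °C, so full condensation is consistent).

T_f ≈ 38.7 °C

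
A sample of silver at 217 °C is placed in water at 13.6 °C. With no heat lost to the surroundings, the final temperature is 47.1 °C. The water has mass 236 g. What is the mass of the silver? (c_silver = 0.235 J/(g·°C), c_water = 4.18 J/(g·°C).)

|Q_silver| = |Q_water|:
m×0.235×(217 − 47.1) = 236×4.18×(47.1 − 13.6)
39.93 m = 33047  ⇒  m ≈ 827.7 g

m ≈ 828 g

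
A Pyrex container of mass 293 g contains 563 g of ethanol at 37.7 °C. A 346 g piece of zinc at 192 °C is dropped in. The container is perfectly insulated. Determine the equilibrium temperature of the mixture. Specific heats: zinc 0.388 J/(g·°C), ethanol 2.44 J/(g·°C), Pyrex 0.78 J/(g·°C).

T_f is the heat-capacity-weighted average of the initial temperatures:
T_f = (134.25×192 + 1373.7×37.7 + 228.54×37.7) / (134.25 + 1373.7 + 228.54)
    = 86181 / 1736.5 ≈ 49.63 °C

T_f ≈ 49.6 °C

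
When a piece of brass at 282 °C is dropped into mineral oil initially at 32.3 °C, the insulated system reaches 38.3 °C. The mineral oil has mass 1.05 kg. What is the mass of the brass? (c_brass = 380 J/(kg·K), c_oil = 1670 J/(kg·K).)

m ≈ 0.114 kg

Heat lost by the brass = heat gained by the oil:
m×380×(282 − 38.3) = 1.05×1670×(38.3 − 32.3)
92606 m = 10521  ⇒  m ≈ 0.1136 kg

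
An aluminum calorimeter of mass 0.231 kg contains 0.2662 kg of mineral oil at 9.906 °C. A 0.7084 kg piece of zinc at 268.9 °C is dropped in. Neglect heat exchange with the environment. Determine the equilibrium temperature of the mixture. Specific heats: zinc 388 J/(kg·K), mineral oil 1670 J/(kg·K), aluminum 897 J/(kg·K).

With ΣQ=0 the equilibrium temperature is the m·c-weighted mean:
T_f = (274.86×268.9 + 444.55×9.906 + 207.21×9.906) / (274.86 + 444.55 + 207.21)
    = 80366 / 926.62 ≈ 86.73 °C

T_f ≈ 86.7 °C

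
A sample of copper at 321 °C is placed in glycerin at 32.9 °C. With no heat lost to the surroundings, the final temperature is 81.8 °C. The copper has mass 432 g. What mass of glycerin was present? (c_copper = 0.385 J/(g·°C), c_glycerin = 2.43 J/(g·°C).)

m ≈ 335 g

Heat lost by the copper = heat gained by the glycerin:
432×0.385×(321 − 81.8) = m×2.43×(81.8 − 32.9)
118.83 m = 39784  ⇒  m ≈ 334.8 g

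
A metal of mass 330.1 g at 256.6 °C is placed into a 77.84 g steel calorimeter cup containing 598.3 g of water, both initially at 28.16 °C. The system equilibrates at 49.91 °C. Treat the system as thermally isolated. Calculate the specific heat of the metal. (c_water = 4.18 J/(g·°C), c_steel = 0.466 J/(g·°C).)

c ≈ 0.809 J/(g·°C)

Conservation of energy gives ΣQ = 0:
330.1·c·(49.91 − 256.6) + 598.3·4.18·(49.91 − 28.16) + 77.84·0.466·(49.91 − 28.16) = 0
-68228 c = -55183
c = -55183/-68228 ≈ 0.8088 J/(g·°C)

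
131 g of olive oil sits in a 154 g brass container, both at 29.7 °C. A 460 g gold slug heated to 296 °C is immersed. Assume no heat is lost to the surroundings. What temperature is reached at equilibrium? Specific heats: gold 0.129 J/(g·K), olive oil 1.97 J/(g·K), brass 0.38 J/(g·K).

T_f ≈ 71.7 °C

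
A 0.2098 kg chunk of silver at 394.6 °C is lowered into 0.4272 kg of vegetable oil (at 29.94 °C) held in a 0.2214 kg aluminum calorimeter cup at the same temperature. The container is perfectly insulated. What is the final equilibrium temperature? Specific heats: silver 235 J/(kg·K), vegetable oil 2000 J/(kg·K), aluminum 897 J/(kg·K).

Setting the total heat transfer to zero:
0.2098·235·(T − 394.6) + 0.4272·2000·(T − 29.94) + 0.2214·897·(T − 29.94) = 0
49.3(T − 394.6) + 854.4(T − 29.94) + 198.6(T − 29.94) = 0
(49.3 + 854.4 + 198.6) T = 49.3·394.6 + 854.4·29.94 + 198.6·29.94
T = 50982 / 1102.3 = 46.3 °C

T_f ≈ 46.3 °C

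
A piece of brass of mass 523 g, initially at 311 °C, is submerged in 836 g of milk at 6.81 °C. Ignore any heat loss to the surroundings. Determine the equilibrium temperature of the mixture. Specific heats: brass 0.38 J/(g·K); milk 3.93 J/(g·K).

T_f is the heat-capacity-weighted average of the initial temperatures:
T_f = (198.74×311 + 3285.5×6.81) / (198.74 + 3285.5)
    = 84182 / 3484.2 ≈ 24.16 °C

T_f ≈ 24.2 °C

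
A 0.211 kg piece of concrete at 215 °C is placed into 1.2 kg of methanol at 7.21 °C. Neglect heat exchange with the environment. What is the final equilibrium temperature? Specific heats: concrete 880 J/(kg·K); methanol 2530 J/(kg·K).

T_f ≈ 19.2 °C

Let T be the final temperature. ΣQ_i = 0:
0.211·880·(T − 215) + 1.2·2530·(T − 7.21) = 0
(185.68 + 3036) T = 185.68·215 + 3036·7.21
T = 61811/3221.7 ≈ 19.19 °C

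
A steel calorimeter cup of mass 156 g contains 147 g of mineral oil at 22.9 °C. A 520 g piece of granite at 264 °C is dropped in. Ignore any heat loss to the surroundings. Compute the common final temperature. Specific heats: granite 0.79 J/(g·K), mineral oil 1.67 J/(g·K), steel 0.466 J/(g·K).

T_f ≈ 158.8 °C

T_f = Σ m_i c_i T_i / Σ m_i c_i:
T_f = (410.8·264 + 245.49·22.9 + 72.7·22.9) / (410.8 + 245.49 + 72.7)
    = 115738 / 728.99 ≈ 158.77 °C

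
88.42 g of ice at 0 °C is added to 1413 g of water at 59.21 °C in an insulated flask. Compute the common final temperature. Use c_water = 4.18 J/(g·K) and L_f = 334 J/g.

T_f ≈ 51.0 °C

Taking heat into each body as positive, Σ m c ΔT = 0:
fusion: m_ice L_f = 88.42·334 = 29532
  meltwater 0→T: 88.42·4.18·T = 369.6 T
  water: 5906.3(T − 59.21)
6275.9 T = 349714 − 29532 = 320182
T ≈ 51.02 °C. Since T > 0 °C, the all-ice-melts assumption holds.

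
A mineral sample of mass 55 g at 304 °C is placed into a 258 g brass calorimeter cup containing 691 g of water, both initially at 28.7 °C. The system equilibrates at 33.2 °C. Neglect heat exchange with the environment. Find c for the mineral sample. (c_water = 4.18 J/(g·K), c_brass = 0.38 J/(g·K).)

Net heat exchanged in the isolated system is zero:
55×c×(33.2 − 304) + 691×4.18×(33.2 − 28.7) + 258×0.38×(33.2 − 28.7) = 0
-14894 c = -13439
c = -13439/-14894 ≈ 0.9023 J/(g·K)

c ≈ 0.902 J/(g·K)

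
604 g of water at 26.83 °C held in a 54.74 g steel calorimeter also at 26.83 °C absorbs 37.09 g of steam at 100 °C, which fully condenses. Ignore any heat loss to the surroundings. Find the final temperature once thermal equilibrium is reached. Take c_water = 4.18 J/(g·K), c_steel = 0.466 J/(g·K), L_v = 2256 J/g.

Sum of m c ΔT and latent-heat terms is zero:
condense steam: −37.09×2256 = −83675
  condensate cools 100→T: 37.09×4.18×(T − 100) = 155.04(T − 100)
  water warms: 604×4.18×(T − 26.83) = 2524.7(T − 26.83)
  cup: 25.51(T − 26.83)
2705.3 T = 83675 + 15504 + 68423 = 167601
T ≈ 61.95 °C — below 100 °C, confirming all the steam condensed.

T_f ≈ 62.0 °C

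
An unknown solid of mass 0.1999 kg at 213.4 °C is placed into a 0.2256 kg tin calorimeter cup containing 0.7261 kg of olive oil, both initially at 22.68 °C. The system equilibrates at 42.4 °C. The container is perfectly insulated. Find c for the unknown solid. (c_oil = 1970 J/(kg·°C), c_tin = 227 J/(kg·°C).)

Heat gained plus heat lost sum to zero:
0.1999×c×(42.4 − 213.4) + 0.7261×1970×(42.4 − 22.68) + 0.2256×227×(42.4 − 22.68) = 0
-34.18 c = -29218
c = -29218/-34.18 ≈ 854.7 J/(kg·°C)

c ≈ 855 J/(kg·°C)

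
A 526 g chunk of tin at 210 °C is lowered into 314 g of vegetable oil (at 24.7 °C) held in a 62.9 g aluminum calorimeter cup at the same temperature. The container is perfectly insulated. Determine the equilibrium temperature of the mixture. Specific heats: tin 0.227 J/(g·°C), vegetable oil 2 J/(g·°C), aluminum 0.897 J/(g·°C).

T_f ≈ 52.2 °C

Net heat exchanged in the isolated system is zero:
526*0.227*(T − 210) + 314*2*(T − 24.7) + 62.9*0.897*(T − 24.7) = 0
(119.4 + 628 + 56.42) T = 119.4*210 + 628*24.7 + 56.42*24.7
T = 41980/803.82 ≈ 52.22 °C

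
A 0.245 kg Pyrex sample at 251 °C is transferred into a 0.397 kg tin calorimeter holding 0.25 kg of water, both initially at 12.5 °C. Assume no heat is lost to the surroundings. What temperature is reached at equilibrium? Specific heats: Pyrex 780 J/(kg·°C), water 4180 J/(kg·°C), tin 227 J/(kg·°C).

Taking heat into each body as positive, Σ m c ΔT = 0:
0.245×780×(T − 251) + 0.25×4180×(T − 12.5) + 0.397×227×(T − 12.5) = 0
(191.1 + 1045 + 90.12) T = 191.1×251 + 1045×12.5 + 90.12×12.5
T ≈ 46.87 °C

T_f ≈ 46.9 °C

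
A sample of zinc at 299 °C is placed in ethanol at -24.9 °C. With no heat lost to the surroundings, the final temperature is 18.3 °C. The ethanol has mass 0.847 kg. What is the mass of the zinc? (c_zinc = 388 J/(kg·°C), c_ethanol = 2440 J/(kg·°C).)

Heat lost by the zinc = heat gained by the ethanol:
m×388×(299 − 18.3) = 0.847×2440×(18.3 − (-24.9))
108912 m = 89281  ⇒  m ≈ 0.8198 kg

m ≈ 0.82 kg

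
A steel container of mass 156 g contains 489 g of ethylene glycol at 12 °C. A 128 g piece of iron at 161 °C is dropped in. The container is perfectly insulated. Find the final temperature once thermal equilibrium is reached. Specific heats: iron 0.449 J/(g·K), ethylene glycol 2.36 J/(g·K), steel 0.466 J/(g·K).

Net heat exchanged in the isolated system is zero:
128*0.449*(T − 161) + 489*2.36*(T − 12) + 156*0.466*(T − 12) = 0
57.47(T − 161) + 1154(T − 12) + 72.7(T − 12) = 0
(57.47 + 1154 + 72.7) T = 57.47*161 + 1154*12 + 72.7*12
T = 23974/1284.2 ≈ 18.67 °C

T_f ≈ 18.7 °C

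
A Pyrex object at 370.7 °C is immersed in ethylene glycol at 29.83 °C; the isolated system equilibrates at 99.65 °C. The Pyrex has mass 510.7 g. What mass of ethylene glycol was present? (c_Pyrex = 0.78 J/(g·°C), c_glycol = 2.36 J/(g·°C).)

m ≈ 655 g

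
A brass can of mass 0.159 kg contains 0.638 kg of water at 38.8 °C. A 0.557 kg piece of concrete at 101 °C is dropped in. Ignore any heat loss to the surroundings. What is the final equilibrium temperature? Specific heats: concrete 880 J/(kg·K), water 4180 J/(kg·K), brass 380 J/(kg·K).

T_f ≈ 48.3 °C

Setting the total heat transfer to zero:
0.557*880*(T − 101) + 0.638*4180*(T − 38.8) + 0.159*380*(T − 38.8) = 0
490.16(T − 101) + 2666.8(T − 38.8) + 60.42(T − 38.8) = 0
3217.4 T = 155324
T = 155324 / 3217.4 = 48.3 °C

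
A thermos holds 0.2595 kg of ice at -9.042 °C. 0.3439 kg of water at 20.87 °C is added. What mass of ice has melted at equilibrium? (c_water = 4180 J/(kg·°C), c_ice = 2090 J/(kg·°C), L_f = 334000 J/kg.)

m_melted ≈ 0.0751 kg

Water can give up m c ΔT = 0.3439·4180·20.87 = 30001 J before reaching 0 °C.
Of that, 0.2595·2090·9.042 = 4904 J goes to bring the ice to 0 °C, leaving 25097 J.
To melt every bit of ice: 0.2595·334000 = 86673 J.
Since 25097 < 86673 J, not all the ice melts; equilibrium is at 0 °C.
m_melted·334000 = 25097  ⇒  m_melted ≈ 0.07514 kg.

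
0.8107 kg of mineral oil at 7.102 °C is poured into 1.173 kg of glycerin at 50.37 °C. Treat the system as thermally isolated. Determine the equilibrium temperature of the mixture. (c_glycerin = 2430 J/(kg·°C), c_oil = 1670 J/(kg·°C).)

T_f ≈ 36.4 °C

T_f is the heat-capacity-weighted average of the initial temperatures:
T_f = (2850.4×50.37 + 1353.9×7.102) / (2850.4 + 1353.9)
    = 153189 / 4204.3 ≈ 36.44 °C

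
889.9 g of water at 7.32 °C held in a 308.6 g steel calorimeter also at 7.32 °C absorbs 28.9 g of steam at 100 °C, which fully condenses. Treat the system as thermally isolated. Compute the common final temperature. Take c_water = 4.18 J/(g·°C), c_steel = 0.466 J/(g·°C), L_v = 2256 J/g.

T_f ≈ 26.5 °C

Setting the total heat transfer to zero:
steam→water at 100 °C releases m L_v = 28.9×2256 = 65198; condensed water 100 °C→T: 120.8(T − 100); water warms: 889.9×4.18×(T − 7.32) = 3719.8(T − 7.32); cup: 143.81(T − 7.32)
3984.4 T = 65198 + 12080 + 28281 = 105560
T ≈ 26.49 °C, under the boiling point, so the assumption holds.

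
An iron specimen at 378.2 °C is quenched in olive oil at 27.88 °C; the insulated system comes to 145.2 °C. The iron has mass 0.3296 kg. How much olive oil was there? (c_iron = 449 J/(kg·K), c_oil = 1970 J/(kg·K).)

Let T be the final temperature. ΣQ_i = 0:
0.3296×449×(145.2 − 378.2) + m×1970×(145.2 − 27.88) = 0
231120 m = 34482
m = 34482/231120 ≈ 0.1492 kg

m ≈ 0.149 kg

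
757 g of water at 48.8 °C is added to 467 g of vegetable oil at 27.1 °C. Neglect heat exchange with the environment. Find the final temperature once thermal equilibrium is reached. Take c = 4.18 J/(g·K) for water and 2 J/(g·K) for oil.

T_f is the heat-capacity-weighted average of the initial temperatures:
T_f = (3164.3×48.8 + 934×27.1) / (3164.3 + 934)
    = 179727 / 4098.3 ≈ 43.85 °C

T_f ≈ 43.9 °C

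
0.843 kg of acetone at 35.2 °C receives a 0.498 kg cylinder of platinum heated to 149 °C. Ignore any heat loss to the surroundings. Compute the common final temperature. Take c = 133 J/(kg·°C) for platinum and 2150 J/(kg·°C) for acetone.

Set heat shed by the hot body equal to heat absorbed by the cold body:
0.498*133*(149 − T) = 0.843*2150*(T − 35.2)
66.23(149 − T) = 1812.5(T − 35.2)
1878.7 T = 73667  ⇒  T ≈ 39.21 °C

T_f ≈ 39.2 °C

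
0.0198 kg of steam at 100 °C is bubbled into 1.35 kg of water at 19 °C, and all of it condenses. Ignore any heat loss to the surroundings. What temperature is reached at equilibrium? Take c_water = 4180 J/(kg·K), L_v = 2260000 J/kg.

T_f ≈ 28.0 °C

Heat gained plus heat lost sum to zero:
condense steam: −0.0198×2260000 = −44748; condensate cools 100→T: 0.0198×4180×(T − 100) = 82.76(T − 100); water warms: 1.35×4180×(T − 19) = 5643(T − 19)
5725.8 T = 44748 + 8276.4 + 107217 = 160241
T ≈ 27.99 °C, under the boiling point, so the assumption holds.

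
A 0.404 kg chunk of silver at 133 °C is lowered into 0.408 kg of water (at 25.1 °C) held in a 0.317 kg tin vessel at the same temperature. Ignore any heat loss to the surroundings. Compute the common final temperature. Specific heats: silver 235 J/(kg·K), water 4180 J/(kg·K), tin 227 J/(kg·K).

Energy conservation, ΣQ = 0:
0.404·235·(T − 133) + 0.408·4180·(T − 25.1) + 0.317·227·(T − 25.1) = 0
1872.3 T = 57240
T = 57240 / 1872.3 = 30.6 °C

T_f ≈ 30.6 °C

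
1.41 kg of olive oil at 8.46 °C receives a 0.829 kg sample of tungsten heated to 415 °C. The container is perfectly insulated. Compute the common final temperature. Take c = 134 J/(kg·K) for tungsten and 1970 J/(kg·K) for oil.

T_f ≈ 24.1 °C

Let T be the final temperature. ΣQ_i = 0:
0.829×134×(T − 415) + 1.41×1970×(T − 8.46) = 0
111.09(T − 415) + 2777.7(T − 8.46) = 0
2888.8 T = 69600
T = 69600/2888.8 ≈ 24.09 °C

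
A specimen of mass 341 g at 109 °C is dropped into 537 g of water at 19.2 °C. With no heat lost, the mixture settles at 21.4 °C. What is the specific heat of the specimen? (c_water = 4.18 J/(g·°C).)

c ≈ 0.165 J/(g·°C)

Let T be the final temperature. ΣQ_i = 0:
341·c·(21.4 − 109) + 537·4.18·(21.4 − 19.2) = 0
-29872 c = -4938.3
c = -4938.3/-29872 ≈ 0.1653 J/(g·°C)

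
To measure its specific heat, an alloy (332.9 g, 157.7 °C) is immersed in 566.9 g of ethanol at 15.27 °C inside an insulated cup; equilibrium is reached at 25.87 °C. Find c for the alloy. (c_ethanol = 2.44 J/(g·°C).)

Setting the total heat transfer to zero:
332.9·c·(25.87 − 157.7) + 566.9·2.44·(25.87 − 15.27) = 0
-43886 c = -14662
c = -14662/-43886 ≈ 0.3341 J/(g·°C)

c ≈ 0.334 J/(g·°C)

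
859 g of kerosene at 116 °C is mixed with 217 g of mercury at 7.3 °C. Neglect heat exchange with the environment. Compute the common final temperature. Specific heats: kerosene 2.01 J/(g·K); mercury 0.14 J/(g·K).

T_f ≈ 114.1 °C

With ΣQ=0 the equilibrium temperature is the m·c-weighted mean:
T_f = (1726.6*116 + 30.38*7.3) / (1726.6 + 30.38)
    = 200506 / 1757 ≈ 114.12 °C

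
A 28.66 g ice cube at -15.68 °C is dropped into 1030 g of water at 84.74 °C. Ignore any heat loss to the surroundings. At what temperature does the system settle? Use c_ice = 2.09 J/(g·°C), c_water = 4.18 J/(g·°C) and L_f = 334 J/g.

Let T be the final temperature. ΣQ_i = 0:
ice -15.68→0 °C: 28.66×2.09×15.68 = 939.22
  melt ice: 28.66×334 = 9572.4
  warm the meltwater: 119.8 T
  water cools: 1030×4.18×(T − 84.74) = 4305.4(T − 84.74)
4425.2 T = 364840 − 10512 = 354328
T ≈ 80.07 °C (positive, so assuming full melt was valid).

T_f ≈ 80.1 °C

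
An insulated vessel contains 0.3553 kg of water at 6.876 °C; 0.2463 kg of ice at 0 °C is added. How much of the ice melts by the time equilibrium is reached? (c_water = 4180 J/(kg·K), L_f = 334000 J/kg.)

Water can give up m c ΔT = 0.3553×4180×6.876 = 10212 J before reaching 0 °C.
Melting all 0.2463 kg of ice would need 0.2463×334000 = 82264 J.
That's not enough to melt it all — equilibrium is at 0 °C with ice remaining.
m_melted×334000 = 10212  ⇒  m_melted ≈ 0.03057 kg.

m_melted ≈ 0.0306 kg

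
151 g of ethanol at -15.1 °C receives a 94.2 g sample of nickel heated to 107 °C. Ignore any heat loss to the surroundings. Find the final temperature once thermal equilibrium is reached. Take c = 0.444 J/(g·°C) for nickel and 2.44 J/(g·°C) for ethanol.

Conservation of energy gives ΣQ = 0:
94.2·0.444·(T − 107) + 151·2.44·(T − (-15.1)) = 0
41.82(T − 107) + 368.44(T − (-15.1)) = 0
(41.82 + 368.44) T = 41.82·107 + 368.44·(-15.1)
T ≈ -2.65 °C

T_f ≈ -2.7 °C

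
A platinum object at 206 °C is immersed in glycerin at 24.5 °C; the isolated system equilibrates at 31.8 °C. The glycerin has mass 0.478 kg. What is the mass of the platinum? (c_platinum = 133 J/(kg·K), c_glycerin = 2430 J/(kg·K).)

m ≈ 0.366 kg

Heat lost by the platinum = heat gained by the glycerin:
m·133·(206 − 31.8) = 0.478·2430·(31.8 − 24.5)
23169 m = 8479.2  ⇒  m ≈ 0.366 kg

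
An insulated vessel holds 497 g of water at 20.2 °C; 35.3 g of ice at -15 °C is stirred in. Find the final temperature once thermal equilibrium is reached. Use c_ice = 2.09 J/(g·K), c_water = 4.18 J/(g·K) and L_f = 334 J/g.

T_f ≈ 13.1 °C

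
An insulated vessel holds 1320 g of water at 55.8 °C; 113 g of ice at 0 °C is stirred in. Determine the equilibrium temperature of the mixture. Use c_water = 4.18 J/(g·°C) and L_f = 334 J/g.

T_f ≈ 45.1 °C

Let T be the final temperature. ΣQ_i = 0:
latent heat to melt: 113·334 = 37742; warm the meltwater: 472.34 T; water cools: 1320·4.18·(T − 55.8) = 5517.6(T − 55.8)
5989.9 T = 307882 − 37742 = 270140
T ≈ 45.10 °C — above 0 °C, consistent with complete melting.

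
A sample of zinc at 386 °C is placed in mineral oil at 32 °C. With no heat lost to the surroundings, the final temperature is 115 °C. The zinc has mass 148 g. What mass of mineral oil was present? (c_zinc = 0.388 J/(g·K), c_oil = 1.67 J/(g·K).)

m ≈ 112 g

Setting the total heat transfer to zero:
148·0.388·(115 − 386) + m·1.67·(115 − 32) = 0
138.61 m = 15562
m = 15562/138.61 ≈ 112.3 g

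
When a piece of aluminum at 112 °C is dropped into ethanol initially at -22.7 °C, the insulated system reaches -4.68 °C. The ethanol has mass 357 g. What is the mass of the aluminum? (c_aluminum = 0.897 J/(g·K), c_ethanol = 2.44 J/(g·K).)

m ≈ 150 g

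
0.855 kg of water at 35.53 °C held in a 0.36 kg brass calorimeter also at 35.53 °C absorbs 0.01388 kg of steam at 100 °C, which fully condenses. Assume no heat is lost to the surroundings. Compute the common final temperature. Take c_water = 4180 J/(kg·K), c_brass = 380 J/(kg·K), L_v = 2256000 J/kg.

T_f ≈ 44.8 °C

Let T be the final temperature. ΣQ_i = 0:
latent heat released on condensation: 0.01388·2256000 = 31313; condensed water 100 °C→T: 58.02(T − 100); water warms: 0.855·4180·(T − 35.53) = 3573.9(T − 35.53); cup: 136.8(T − 35.53)
3768.7 T = 31313 + 5801.8 + 131841 = 168956
T ≈ 44.83 °C — below 100 °C, confirming all the steam condensed.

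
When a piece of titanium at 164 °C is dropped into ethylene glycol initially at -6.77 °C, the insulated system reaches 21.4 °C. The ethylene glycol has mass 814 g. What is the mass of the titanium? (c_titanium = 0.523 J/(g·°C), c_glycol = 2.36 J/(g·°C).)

Taking heat into each body as positive, Σ m c ΔT = 0:
m×0.523×(21.4 − 164) + 814×2.36×(21.4 − (-6.77)) = 0
-74.58 m = -54116
m = -54116/-74.58 ≈ 725.6 g

m ≈ 726 g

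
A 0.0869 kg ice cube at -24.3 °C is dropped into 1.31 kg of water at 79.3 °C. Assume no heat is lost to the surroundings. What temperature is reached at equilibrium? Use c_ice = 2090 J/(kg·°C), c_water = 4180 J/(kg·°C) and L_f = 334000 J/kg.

Let T be the final temperature. ΣQ_i = 0:
warm ice to 0 °C: 0.0869·2090·(0 − (-24.3)) = 4413.4
  fusion: m_ice L_f = 0.0869·334000 = 29025
  meltwater 0→T: 0.0869·4180·T = 363.24 T
  water cools: 1.31·4180·(T − 79.3) = 5475.8(T − 79.3)
5839 T = 434231 − 33438 = 400793
T ≈ 68.64 °C. Since T > 0 °C, the all-ice-melts assumption holds.

T_f ≈ 68.6 °C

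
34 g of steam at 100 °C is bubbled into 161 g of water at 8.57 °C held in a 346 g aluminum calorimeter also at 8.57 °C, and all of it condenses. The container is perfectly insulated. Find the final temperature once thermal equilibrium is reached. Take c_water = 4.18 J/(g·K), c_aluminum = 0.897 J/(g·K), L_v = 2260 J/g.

Energy balance with sensible and latent terms:
latent heat released on condensation: 34·2260 = 76840
  condensate cools 100→T: 34·4.18·(T − 100) = 142.12(T − 100)
  original water: 672.98(T − 8.57)
  cup: 310.36(T − 8.57)
1125.5 T = 76840 + 14212 + 8427.2 = 99479
T ≈ 88.39 °C (< 100 °C, so full condensation is consistent).

T_f ≈ 88.4 °C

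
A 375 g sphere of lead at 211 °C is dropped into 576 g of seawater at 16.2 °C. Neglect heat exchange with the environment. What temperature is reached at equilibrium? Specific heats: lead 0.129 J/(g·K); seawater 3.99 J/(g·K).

T_f ≈ 20.2 °C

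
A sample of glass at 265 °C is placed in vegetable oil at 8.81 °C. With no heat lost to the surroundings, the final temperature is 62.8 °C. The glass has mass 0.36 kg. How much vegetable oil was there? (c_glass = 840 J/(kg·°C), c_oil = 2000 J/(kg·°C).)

m ≈ 0.566 kg

Net heat exchanged in the isolated system is zero:
0.36·840·(62.8 − 265) + m·2000·(62.8 − 8.81) = 0
107980 m = 61145
m = 61145/107980 ≈ 0.5663 kg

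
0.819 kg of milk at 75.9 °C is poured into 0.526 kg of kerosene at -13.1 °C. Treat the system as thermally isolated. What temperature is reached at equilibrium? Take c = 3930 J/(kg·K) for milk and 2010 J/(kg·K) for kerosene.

Heat lost by the milk equals heat gained by the kerosene:
0.819×3930×(75.9 − T) = 0.526×2010×(T − (-13.1))
3218.7(75.9 − T) = 1057.3(T − (-13.1))
4275.9 T = 230447  ⇒  T ≈ 53.89 °C

T_f ≈ 53.9 °C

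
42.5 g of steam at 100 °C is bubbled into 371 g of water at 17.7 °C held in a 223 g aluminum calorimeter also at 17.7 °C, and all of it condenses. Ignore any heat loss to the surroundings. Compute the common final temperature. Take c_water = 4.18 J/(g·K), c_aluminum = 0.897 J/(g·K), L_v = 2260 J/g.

Net heat exchanged in the isolated system is zero:
steam→water at 100 °C releases m L_v = 42.5×2260 = 96050; condensed water 100 °C→T: 177.65(T − 100); water warms: 371×4.18×(T − 17.7) = 1550.8(T − 17.7); aluminum cup: 223×0.897×(T − 17.7) = 200.03(T − 17.7)
1928.5 T = 96050 + 17765 + 30989 = 144804
T ≈ 75.09 °C — below 100 °C, confirming all the steam condensed.

T_f ≈ 75.1 °C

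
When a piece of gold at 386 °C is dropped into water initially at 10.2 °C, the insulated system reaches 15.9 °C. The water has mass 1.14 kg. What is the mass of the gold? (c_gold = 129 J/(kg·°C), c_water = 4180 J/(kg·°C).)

m ≈ 0.569 kg

Setting the total heat transfer to zero:
m×129×(15.9 − 386) + 1.14×4180×(15.9 − 10.2) = 0
-47743 m = -27162
m = -27162/-47743 ≈ 0.5689 kg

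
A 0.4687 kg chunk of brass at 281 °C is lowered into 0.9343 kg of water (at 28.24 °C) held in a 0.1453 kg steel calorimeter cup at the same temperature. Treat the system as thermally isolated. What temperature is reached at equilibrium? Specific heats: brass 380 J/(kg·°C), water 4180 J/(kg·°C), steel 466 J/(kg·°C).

Energy conservation, ΣQ = 0:
0.4687*380*(T − 281) + 0.9343*4180*(T − 28.24) + 0.1453*466*(T − 28.24) = 0
(178.11 + 3905.4 + 67.71) T = 178.11*281 + 3905.4*28.24 + 67.71*28.24
T = 162248/4151.2 ≈ 39.08 °C

T_f ≈ 39.1 °C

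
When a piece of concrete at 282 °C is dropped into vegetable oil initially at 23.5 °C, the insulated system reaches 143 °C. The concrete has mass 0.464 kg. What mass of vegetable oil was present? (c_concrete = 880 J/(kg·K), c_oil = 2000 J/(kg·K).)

m ≈ 0.237 kg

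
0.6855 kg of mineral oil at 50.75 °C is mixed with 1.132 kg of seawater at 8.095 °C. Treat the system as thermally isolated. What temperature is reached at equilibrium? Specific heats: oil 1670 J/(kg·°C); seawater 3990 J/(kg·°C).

T_f ≈ 16.7 °C

With ΣQ=0 the equilibrium temperature is the m·c-weighted mean:
T_f = (1144.8*50.75 + 4516.7*8.095) / (1144.8 + 4516.7)
    = 94660 / 5661.5 ≈ 16.72 °C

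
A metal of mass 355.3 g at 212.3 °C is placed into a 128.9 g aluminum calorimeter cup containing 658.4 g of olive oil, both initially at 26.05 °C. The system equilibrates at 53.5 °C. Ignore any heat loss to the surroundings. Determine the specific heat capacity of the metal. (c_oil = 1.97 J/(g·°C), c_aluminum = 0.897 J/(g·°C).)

c ≈ 0.687 J/(g·°C)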